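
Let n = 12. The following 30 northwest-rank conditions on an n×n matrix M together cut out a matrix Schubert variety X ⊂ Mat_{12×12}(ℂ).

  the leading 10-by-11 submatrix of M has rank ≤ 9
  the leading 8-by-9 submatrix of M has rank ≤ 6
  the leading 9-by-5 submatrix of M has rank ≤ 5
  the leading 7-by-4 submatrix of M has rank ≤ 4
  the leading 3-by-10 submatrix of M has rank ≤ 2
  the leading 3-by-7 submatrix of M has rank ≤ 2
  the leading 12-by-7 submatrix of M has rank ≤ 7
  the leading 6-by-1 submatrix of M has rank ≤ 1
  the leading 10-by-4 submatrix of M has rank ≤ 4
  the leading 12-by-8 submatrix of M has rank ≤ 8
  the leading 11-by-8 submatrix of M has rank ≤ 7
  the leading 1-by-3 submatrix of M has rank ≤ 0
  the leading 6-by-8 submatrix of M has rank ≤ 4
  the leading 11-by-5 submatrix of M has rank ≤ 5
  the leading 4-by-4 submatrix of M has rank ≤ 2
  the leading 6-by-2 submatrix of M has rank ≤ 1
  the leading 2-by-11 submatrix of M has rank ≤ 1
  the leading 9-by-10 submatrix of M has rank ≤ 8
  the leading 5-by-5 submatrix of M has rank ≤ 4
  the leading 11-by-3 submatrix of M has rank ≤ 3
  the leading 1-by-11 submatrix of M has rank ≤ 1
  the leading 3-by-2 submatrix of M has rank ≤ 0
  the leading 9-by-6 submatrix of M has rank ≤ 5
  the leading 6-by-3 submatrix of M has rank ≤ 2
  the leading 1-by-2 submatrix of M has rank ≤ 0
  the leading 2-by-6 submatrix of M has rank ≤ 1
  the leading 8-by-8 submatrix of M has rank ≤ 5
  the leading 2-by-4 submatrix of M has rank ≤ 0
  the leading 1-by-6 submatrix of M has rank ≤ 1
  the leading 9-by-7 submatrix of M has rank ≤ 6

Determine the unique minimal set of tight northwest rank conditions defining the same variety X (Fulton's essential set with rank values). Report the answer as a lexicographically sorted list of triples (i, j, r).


The tightest implied rank at each (i,j), from the 30 conditions:

  i=1: 0 0 0 0 1 1 1 1 1 1 1 1
  i=2: 0 0 0 0 1 1 1 1 1 1 1 2
  i=3: 0 0 1 1 2 2 2 2 2 2 2 3
  i=4: 1 1 2 2 3 3 3 3 3 3 3 4
  i=5: 1 1 2 3 4 4 4 4 4 4 4 5
  i=6: 1 1 2 3 4 4 4 4 5 5 5 6
  i=7: 1 2 3 4 5 5 5 5 6 6 6 7
  i=8: 1 2 3 4 5 5 5 5 6 7 7 8
  i=9: 1 2 3 4 5 5 6 6 7 8 8 9
  i=10: 1 2 3 4 5 6 7 7 8 9 9 10
  i=11: 1 2 3 4 5 6 7 7 8 9 10 11
  i=12: 1 2 3 4 5 6 7 8 9 10 11 12

reading off 1-entries of Δ²R: w = (5, 12, 3, 1, 4, 9, 2, 10, 7, 6, 11, 8).

D(w) has 26 cells with 8 SE-corners; essential set:

[(2, 4, 0), (2, 11, 1), (3, 2, 0), (6, 2, 1), (6, 8, 4), (8, 8, 5), (9, 6, 5), (11, 8, 7)]


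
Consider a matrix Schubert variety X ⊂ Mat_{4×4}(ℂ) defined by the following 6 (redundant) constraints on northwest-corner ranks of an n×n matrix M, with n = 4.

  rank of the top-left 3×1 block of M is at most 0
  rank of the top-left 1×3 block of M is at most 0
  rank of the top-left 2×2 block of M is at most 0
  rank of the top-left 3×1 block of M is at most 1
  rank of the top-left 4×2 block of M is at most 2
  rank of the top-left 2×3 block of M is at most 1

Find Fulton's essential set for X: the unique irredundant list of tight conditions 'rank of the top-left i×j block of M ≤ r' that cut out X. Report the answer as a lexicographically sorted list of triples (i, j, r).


The tightest implied rank at each (i,j), from the 6 conditions:

  R[1]: 0 | 0 | 0 | 1
  R[2]: 0 | 0 | 1 | 2
  R[3]: 0 | 1 | 2 | 3
  R[4]: 1 | 2 | 3 | 4

second differences of R give the permutation w = (4, 3, 2, 1).

|D(w)|=6, |Ess(w)|=3:

[(1, 3, 0), (2, 2, 0), (3, 1, 0)]


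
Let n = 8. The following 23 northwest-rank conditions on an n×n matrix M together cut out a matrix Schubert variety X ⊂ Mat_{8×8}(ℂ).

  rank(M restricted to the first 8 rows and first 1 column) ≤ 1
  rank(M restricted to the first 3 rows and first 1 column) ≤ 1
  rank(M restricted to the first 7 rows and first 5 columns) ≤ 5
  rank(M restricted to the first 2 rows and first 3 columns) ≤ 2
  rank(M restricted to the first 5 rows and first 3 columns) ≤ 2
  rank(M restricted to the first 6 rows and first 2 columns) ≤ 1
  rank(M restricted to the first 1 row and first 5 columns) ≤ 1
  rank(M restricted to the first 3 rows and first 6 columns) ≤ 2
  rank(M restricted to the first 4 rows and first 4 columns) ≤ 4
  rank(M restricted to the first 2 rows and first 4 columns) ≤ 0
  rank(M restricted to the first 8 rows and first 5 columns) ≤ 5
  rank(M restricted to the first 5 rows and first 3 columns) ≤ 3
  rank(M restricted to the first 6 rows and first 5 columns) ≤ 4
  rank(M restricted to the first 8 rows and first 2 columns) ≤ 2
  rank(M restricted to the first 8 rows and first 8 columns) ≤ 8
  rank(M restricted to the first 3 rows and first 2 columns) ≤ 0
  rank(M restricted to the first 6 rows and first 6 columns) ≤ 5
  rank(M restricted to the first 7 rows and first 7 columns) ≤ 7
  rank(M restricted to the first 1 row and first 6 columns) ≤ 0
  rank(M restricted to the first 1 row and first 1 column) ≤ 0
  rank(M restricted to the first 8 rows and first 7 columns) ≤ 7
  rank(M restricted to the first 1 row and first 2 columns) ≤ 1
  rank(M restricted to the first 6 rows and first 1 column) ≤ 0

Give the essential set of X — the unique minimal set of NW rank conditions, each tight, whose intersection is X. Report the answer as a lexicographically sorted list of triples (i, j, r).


Reconstructing r_w from the 23 given conditions:

  i=1: 0 | 0 | 0 | 0 | 0 | 0 | 1 | 1
  i=2: 0 | 0 | 0 | 0 | 1 | 1 | 2 | 2
  i=3: 0 | 0 | 1 | 1 | 2 | 2 | 3 | 3
  i=4: 0 | 1 | 2 | 2 | 3 | 3 | 4 | 4
  i=5: 0 | 1 | 2 | 3 | 4 | 4 | 5 | 5
  i=6: 0 | 1 | 2 | 3 | 4 | 5 | 6 | 6
  i=7: 1 | 2 | 3 | 4 | 5 | 6 | 7 | 7
  i=8: 1 | 2 | 3 | 4 | 5 | 6 | 7 | 8

the unique w with this rank table is (7, 5, 3, 2, 4, 6, 1, 8).

ℓ(w)=15; the 4 essential cells (i,j,r):

[(1, 6, 0), (2, 4, 0), (3, 2, 0), (6, 1, 0)]


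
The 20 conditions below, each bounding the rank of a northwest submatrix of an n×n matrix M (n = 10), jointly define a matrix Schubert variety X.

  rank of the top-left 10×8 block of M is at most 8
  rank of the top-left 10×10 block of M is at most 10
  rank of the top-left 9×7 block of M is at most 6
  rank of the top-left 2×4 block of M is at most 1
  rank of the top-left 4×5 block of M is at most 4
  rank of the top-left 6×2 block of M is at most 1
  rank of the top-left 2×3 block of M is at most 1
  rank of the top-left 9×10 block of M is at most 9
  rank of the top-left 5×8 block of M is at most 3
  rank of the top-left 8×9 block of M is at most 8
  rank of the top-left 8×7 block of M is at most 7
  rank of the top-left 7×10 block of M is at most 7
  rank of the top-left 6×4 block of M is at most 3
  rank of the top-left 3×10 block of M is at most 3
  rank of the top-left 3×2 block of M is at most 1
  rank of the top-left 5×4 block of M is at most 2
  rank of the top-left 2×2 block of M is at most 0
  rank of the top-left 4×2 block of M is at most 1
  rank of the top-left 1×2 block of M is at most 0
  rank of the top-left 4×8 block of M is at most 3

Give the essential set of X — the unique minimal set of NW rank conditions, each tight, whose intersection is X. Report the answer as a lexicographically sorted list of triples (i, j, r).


Rank table r_w(10×10) implied by the 20 constraints:

  i=1: 0 0 1 1 1 1 1 1 1 1
  i=2: 0 0 1 1 2 2 2 2 2 2
  i=3: 1 1 2 2 3 3 3 3 3 3
  i=4: 1 1 2 2 3 3 3 3 4 4
  i=5: 1 1 2 2 3 3 3 3 4 5
  i=6: 1 1 2 3 4 4 4 4 5 6
  i=7: 1 2 3 4 5 5 5 5 6 7
  i=8: 1 2 3 4 5 6 6 6 7 8
  i=9: 1 2 3 4 5 6 6 7 8 9
  i=10: 1 2 3 4 5 6 7 8 9 10

hence w(1..10) = (3, 5, 1, 9, 10, 4, 2, 6, 8, 7).

Fulton essential set (6 of the 17 Rothe cells):

[(2, 2, 0), (2, 4, 1), (5, 4, 2), (5, 8, 3), (6, 2, 1), (9, 7, 6)]


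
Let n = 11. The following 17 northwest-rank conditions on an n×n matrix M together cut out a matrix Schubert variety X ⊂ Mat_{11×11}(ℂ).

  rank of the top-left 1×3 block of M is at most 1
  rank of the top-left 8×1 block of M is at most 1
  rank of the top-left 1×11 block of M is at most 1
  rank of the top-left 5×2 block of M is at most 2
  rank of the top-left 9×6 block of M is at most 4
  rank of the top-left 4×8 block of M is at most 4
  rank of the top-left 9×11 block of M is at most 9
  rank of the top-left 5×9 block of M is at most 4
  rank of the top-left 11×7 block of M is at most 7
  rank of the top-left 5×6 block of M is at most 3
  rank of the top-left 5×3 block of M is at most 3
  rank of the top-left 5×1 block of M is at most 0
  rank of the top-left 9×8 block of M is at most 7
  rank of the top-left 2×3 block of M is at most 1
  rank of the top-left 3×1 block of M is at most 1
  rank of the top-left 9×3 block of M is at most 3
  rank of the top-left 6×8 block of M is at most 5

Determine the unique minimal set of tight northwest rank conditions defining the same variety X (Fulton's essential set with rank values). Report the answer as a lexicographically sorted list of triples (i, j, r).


Reconstructing r_w from the 17 given conditions:

  0 | 1 | 1 | 1 | 1 | 1 | 1 | 1 | 1 | 1 | 1
  0 | 1 | 1 | 2 | 2 | 2 | 2 | 2 | 2 | 2 | 2
  0 | 1 | 2 | 3 | 3 | 3 | 3 | 3 | 3 | 3 | 3
  0 | 1 | 2 | 3 | 3 | 3 | 4 | 4 | 4 | 4 | 4
  0 | 1 | 2 | 3 | 3 | 3 | 4 | 4 | 4 | 5 | 5
  1 | 2 | 3 | 4 | 4 | 4 | 5 | 5 | 5 | 6 | 6
  1 | 2 | 3 | 4 | 4 | 4 | 5 | 6 | 6 | 7 | 7
  1 | 2 | 3 | 4 | 4 | 4 | 5 | 6 | 7 | 8 | 8
  1 | 2 | 3 | 4 | 4 | 4 | 5 | 6 | 7 | 8 | 9
  1 | 2 | 3 | 4 | 5 | 5 | 6 | 7 | 8 | 9 | 10
  1 | 2 | 3 | 4 | 5 | 6 | 7 | 8 | 9 | 10 | 11

hence w(1..11) = (2, 4, 3, 7, 10, 1, 8, 9, 11, 5, 6).

D(w) has 18 cells with 5 SE-corners; essential set:

[(2, 3, 1), (5, 1, 0), (5, 6, 3), (5, 9, 4), (9, 6, 4)]


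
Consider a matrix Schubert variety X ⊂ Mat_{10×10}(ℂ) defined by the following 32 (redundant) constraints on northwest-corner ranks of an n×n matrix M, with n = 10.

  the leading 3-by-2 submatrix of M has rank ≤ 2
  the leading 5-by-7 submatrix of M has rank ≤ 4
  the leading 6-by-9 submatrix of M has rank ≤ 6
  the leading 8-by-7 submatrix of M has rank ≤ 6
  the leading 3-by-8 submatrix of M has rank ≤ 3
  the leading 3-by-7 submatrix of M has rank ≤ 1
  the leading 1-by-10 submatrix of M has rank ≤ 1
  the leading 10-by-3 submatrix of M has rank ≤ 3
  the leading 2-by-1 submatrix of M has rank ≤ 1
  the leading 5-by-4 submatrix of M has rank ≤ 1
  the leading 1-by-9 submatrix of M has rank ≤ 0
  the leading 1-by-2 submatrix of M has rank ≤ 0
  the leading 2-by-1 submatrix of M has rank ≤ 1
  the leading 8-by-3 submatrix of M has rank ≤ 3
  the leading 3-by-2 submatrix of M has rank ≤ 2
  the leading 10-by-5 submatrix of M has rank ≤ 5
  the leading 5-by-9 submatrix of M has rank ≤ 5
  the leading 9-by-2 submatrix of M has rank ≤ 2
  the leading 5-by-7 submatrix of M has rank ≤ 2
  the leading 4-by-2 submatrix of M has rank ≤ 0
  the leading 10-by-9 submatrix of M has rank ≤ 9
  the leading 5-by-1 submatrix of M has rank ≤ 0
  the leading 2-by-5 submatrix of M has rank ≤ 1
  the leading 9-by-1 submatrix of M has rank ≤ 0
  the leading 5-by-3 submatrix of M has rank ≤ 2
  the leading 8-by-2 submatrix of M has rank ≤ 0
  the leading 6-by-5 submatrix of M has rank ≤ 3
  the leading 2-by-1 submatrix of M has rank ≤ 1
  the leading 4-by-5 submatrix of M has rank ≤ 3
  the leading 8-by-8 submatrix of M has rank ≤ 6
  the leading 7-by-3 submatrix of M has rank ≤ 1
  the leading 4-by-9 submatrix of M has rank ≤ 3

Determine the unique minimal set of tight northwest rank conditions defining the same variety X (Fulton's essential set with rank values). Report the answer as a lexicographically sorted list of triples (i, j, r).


Reconstructing r_w from the 32 given conditions:

  R[1]: 0, 0, 0, 0, 0, 0, 0, 0, 0, 1
  R[2]: 0, 0, 1, 1, 1, 1, 1, 1, 1, 2
  R[3]: 0, 0, 1, 1, 1, 1, 1, 2, 2, 3
  R[4]: 0, 0, 1, 1, 2, 2, 2, 3, 3, 4
  R[5]: 0, 0, 1, 1, 2, 2, 2, 3, 4, 5
  R[6]: 0, 0, 1, 2, 3, 3, 3, 4, 5, 6
  R[7]: 0, 0, 1, 2, 3, 4, 4, 5, 6, 7
  R[8]: 0, 0, 1, 2, 3, 4, 5, 6, 7, 8
  R[9]: 0, 1, 2, 3, 4, 5, 6, 7, 8, 9
  R[10]: 1, 2, 3, 4, 5, 6, 7, 8, 9, 10

reading off 1-entries of Δ²R: w = (10, 3, 8, 5, 9, 4, 6, 7, 2, 1).

D(w) has 32 cells with 6 SE-corners; essential set:

[(1, 9, 0), (3, 7, 1), (5, 4, 1), (5, 7, 2), (8, 2, 0), (9, 1, 0)]


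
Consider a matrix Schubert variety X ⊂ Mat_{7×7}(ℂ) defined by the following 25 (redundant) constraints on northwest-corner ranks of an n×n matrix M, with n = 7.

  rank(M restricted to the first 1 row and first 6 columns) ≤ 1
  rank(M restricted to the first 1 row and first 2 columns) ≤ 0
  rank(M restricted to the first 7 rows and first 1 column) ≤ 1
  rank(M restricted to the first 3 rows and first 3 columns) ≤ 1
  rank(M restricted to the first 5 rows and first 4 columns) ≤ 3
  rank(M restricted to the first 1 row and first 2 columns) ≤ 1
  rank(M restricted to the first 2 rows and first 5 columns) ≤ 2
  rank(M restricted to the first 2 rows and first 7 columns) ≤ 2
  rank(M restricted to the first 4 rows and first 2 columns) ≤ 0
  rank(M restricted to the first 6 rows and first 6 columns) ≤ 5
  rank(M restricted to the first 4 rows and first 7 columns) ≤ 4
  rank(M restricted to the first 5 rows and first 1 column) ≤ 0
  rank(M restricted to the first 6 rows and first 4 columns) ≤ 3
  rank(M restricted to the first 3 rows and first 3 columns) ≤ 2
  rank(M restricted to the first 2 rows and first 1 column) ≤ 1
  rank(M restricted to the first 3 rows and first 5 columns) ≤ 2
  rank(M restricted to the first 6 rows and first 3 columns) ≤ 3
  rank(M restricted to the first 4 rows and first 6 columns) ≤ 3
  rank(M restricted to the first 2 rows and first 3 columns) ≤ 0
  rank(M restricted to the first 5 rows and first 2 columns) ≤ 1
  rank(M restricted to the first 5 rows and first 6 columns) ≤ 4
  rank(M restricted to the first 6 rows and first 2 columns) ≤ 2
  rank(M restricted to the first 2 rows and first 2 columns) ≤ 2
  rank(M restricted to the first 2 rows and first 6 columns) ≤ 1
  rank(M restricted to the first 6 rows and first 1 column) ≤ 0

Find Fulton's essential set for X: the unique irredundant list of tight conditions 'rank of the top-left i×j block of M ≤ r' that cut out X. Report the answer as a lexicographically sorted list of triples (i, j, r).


The tightest implied rank at each (i,j), from the 25 conditions:

  0  0  0  1  1  1  1
  0  0  0  1  1  1  2
  0  0  1  2  2  2  3
  0  0  1  2  3  3  4
  0  1  2  3  4  4  5
  0  1  2  3  4  5  6
  1  2  3  4  5  6  7

giving w = (4, 7, 3, 5, 2, 6, 1) via Δ²R.

Fulton essential set (4 of the 14 Rothe cells):

[(2, 3, 0), (2, 6, 1), (4, 2, 0), (6, 1, 0)]


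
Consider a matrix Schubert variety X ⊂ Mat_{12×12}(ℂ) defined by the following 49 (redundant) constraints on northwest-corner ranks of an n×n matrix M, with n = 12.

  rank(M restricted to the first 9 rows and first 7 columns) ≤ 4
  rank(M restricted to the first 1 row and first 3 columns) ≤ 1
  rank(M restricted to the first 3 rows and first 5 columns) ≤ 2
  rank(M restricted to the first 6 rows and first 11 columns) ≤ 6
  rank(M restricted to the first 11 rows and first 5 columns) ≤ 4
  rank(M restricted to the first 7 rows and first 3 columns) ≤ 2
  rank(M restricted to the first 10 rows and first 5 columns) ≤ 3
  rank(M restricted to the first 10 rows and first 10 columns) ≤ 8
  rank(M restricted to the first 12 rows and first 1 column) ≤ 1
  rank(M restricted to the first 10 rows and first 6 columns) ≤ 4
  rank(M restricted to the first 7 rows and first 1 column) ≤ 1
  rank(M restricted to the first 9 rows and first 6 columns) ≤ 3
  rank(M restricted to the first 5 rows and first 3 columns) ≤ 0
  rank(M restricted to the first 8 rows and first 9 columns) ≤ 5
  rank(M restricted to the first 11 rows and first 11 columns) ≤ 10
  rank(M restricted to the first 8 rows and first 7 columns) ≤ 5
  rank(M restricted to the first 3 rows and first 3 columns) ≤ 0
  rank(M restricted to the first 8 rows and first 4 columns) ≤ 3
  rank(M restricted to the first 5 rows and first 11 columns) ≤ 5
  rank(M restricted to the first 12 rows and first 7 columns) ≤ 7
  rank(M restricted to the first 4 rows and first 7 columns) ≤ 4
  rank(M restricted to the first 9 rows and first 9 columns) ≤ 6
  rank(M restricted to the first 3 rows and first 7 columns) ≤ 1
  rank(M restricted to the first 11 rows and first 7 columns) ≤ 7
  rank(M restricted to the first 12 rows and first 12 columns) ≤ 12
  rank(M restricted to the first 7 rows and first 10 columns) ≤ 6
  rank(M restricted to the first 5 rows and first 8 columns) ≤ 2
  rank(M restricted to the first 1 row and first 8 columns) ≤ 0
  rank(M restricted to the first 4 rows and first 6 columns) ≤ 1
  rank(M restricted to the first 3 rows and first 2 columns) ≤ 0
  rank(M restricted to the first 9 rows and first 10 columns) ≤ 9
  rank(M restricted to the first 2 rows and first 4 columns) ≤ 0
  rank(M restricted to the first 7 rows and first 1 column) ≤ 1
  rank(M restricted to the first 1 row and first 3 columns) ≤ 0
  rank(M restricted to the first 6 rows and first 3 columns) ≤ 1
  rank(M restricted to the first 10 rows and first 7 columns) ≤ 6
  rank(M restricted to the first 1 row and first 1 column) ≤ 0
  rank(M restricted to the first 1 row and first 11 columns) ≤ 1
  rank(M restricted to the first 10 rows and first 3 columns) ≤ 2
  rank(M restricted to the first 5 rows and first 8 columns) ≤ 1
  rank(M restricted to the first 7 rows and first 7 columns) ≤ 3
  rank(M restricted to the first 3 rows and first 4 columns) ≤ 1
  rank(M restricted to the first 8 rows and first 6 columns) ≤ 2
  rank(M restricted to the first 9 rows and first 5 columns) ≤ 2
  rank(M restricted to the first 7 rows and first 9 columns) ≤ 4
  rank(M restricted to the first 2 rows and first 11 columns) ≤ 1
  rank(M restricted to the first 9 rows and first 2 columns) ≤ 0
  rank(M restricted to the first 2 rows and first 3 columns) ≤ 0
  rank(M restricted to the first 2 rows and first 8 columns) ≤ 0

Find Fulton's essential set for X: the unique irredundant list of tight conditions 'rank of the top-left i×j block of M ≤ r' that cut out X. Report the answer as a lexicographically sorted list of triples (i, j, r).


Reconstructing r_w from the 49 given conditions:

  i=1: 0 | 0 | 0 | 0 | 0 | 0 | 0 | 0 | 1 | 1 | 1 | 1
  i=2: 0 | 0 | 0 | 0 | 0 | 0 | 0 | 0 | 1 | 1 | 1 | 2
  i=3: 0 | 0 | 0 | 1 | 1 | 1 | 1 | 1 | 2 | 2 | 2 | 3
  i=4: 0 | 0 | 0 | 1 | 1 | 1 | 1 | 1 | 2 | 3 | 3 | 4
  i=5: 0 | 0 | 0 | 1 | 1 | 1 | 1 | 1 | 2 | 3 | 4 | 5
  i=6: 0 | 0 | 1 | 2 | 2 | 2 | 2 | 2 | 3 | 4 | 5 | 6
  i=7: 0 | 0 | 1 | 2 | 2 | 2 | 3 | 3 | 4 | 5 | 6 | 7
  i=8: 0 | 0 | 1 | 2 | 2 | 2 | 3 | 4 | 5 | 6 | 7 | 8
  i=9: 0 | 0 | 1 | 2 | 2 | 3 | 4 | 5 | 6 | 7 | 8 | 9
  i=10: 1 | 1 | 2 | 3 | 3 | 4 | 5 | 6 | 7 | 8 | 9 | 10
  i=11: 1 | 2 | 3 | 4 | 4 | 5 | 6 | 7 | 8 | 9 | 10 | 11
  i=12: 1 | 2 | 3 | 4 | 5 | 6 | 7 | 8 | 9 | 10 | 11 | 12

reading off 1-entries of Δ²R: w = (9, 12, 4, 10, 11, 3, 7, 8, 6, 1, 2, 5).

7 SE-corners of the 48-cell Rothe diagram give Ess(w):

[(2, 8, 0), (2, 11, 1), (5, 3, 0), (5, 8, 1), (8, 6, 2), (9, 2, 0), (9, 5, 2)]


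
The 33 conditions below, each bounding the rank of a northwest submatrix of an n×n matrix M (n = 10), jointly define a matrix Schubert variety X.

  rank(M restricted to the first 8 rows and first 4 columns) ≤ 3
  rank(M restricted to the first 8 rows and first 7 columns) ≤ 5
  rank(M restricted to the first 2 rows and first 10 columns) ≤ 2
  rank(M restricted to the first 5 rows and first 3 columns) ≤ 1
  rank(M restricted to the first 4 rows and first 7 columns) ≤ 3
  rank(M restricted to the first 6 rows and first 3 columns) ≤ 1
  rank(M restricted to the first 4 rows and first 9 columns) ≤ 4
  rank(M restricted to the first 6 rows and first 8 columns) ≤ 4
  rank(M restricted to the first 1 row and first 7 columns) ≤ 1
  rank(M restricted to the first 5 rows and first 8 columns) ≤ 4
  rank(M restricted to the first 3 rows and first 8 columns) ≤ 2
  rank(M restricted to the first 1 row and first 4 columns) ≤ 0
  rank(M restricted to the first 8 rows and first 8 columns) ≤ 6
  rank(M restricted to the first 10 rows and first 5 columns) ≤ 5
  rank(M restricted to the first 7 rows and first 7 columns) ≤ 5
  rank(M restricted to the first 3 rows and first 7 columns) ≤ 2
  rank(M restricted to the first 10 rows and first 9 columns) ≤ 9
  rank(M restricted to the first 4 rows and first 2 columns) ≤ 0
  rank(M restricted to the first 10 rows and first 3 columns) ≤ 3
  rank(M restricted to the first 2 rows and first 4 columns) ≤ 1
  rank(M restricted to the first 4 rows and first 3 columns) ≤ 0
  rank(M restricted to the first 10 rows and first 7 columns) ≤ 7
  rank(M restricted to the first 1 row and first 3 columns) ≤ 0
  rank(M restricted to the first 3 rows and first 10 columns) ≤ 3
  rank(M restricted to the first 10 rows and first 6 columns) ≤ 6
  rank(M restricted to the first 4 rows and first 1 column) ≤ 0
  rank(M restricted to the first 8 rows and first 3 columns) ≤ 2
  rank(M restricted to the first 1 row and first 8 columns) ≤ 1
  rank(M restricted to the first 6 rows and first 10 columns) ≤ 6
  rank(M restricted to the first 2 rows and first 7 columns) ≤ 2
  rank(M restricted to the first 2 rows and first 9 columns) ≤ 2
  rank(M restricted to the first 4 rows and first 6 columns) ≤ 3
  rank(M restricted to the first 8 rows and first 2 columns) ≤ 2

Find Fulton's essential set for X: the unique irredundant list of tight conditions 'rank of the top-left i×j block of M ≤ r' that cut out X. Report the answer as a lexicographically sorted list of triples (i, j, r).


Recovering R(i,j) via the rank-extension bound from the 33 conditions:

  0, 0, 0, 0, 1, 1, 1, 1, 1, 1
  0, 0, 0, 1, 2, 2, 2, 2, 2, 2
  0, 0, 0, 1, 2, 2, 2, 2, 3, 3
  0, 0, 0, 1, 2, 3, 3, 3, 4, 4
  1, 1, 1, 2, 3, 4, 4, 4, 5, 5
  1, 1, 1, 2, 3, 4, 4, 4, 5, 6
  1, 2, 2, 3, 4, 5, 5, 5, 6, 7
  1, 2, 2, 3, 4, 5, 5, 6, 7, 8
  1, 2, 3, 4, 5, 6, 6, 7, 8, 9
  1, 2, 3, 4, 5, 6, 7, 8, 9, 10

second differences of R give the permutation w = (5, 4, 9, 6, 1, 10, 2, 8, 3, 7).

|D(w)|=22, |Ess(w)|=7:

[(1, 4, 0), (3, 8, 2), (4, 3, 0), (6, 3, 1), (6, 8, 4), (8, 3, 2), (8, 7, 5)]


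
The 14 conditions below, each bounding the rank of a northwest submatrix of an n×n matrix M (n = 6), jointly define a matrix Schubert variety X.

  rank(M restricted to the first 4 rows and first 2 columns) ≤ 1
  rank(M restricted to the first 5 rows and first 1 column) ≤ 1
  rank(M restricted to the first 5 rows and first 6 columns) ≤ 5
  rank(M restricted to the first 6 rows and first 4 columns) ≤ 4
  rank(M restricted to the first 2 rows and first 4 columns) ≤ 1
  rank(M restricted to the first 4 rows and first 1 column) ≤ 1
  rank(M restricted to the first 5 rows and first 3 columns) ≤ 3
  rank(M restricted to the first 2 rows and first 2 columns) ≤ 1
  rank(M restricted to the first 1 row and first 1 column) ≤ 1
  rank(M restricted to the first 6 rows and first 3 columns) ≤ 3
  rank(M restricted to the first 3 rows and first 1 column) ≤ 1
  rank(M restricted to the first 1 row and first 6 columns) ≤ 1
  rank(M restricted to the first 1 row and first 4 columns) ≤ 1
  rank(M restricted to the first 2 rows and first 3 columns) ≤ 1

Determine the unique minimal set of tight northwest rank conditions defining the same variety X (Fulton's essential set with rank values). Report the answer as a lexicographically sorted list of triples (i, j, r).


Propagating the 14 rank bounds to every northwest block:

  row 1: 1 | 1 | 1 | 1 | 1 | 1
  row 2: 1 | 1 | 1 | 1 | 2 | 2
  row 3: 1 | 1 | 2 | 2 | 3 | 3
  row 4: 1 | 1 | 2 | 3 | 4 | 4
  row 5: 1 | 2 | 3 | 4 | 5 | 5
  row 6: 1 | 2 | 3 | 4 | 5 | 6

giving w = (1, 5, 3, 4, 2, 6) via Δ²R.

|D(w)|=5, |Ess(w)|=2:

[(2, 4, 1), (4, 2, 1)]


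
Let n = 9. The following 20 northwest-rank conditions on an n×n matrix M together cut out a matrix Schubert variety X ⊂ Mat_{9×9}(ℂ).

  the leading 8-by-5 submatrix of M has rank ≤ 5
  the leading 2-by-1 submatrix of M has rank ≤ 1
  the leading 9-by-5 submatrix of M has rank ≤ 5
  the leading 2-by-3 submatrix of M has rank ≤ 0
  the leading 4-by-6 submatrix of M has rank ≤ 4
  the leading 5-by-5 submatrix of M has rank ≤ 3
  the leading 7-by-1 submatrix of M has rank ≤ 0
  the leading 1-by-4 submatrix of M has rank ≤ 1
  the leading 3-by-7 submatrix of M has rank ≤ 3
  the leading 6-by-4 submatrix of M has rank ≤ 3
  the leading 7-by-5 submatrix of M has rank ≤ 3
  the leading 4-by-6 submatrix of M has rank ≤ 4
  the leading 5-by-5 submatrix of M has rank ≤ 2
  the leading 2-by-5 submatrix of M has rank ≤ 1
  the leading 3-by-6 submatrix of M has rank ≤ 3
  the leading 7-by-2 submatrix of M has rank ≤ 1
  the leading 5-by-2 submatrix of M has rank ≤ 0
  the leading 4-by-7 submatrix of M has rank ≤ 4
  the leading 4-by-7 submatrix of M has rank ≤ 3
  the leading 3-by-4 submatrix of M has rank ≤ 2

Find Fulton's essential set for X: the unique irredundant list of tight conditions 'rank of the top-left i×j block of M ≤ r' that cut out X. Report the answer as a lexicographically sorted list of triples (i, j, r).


Recovering R(i,j) via the rank-extension bound from the 20 conditions:

  0, 0, 0, 1, 1, 1, 1, 1, 1
  0, 0, 0, 1, 1, 2, 2, 2, 2
  0, 0, 1, 2, 2, 3, 3, 3, 3
  0, 0, 1, 2, 2, 3, 3, 4, 4
  0, 0, 1, 2, 2, 3, 4, 5, 5
  0, 1, 2, 3, 3, 4, 5, 6, 6
  0, 1, 2, 3, 3, 4, 5, 6, 7
  1, 2, 3, 4, 4, 5, 6, 7, 8
  1, 2, 3, 4, 5, 6, 7, 8, 9

so w = (4, 6, 3, 8, 7, 2, 9, 1, 5).

Rothe diagram D(w) (19 cells), 7 SE-corners (essential conditions):

[(2, 3, 0), (2, 5, 1), (4, 7, 3), (5, 2, 0), (5, 5, 2), (7, 1, 0), (7, 5, 3)]


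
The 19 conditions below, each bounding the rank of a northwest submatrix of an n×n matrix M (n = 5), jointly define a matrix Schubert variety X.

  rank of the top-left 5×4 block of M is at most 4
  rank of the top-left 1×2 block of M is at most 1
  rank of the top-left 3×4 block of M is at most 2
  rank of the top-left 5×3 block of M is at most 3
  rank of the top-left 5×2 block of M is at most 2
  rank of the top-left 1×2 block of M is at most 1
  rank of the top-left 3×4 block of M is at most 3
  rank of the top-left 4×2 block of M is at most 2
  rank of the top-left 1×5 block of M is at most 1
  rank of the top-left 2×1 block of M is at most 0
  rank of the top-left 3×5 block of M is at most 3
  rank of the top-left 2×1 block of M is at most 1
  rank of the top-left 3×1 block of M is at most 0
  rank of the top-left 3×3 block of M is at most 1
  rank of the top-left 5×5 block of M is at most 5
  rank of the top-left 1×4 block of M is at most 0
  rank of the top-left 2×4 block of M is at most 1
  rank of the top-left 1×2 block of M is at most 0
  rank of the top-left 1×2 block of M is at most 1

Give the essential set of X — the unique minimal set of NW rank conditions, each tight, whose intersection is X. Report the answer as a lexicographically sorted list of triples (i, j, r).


Rank table r_w(5×5) implied by the 19 constraints:

  0 0 0 0 1
  0 1 1 1 2
  0 1 1 2 3
  1 2 2 3 4
  1 2 3 4 5

so w = (5, 2, 4, 1, 3).

ℓ(w)=7; the 3 essential cells (i,j,r):

[(1, 4, 0), (3, 1, 0), (3, 3, 1)]


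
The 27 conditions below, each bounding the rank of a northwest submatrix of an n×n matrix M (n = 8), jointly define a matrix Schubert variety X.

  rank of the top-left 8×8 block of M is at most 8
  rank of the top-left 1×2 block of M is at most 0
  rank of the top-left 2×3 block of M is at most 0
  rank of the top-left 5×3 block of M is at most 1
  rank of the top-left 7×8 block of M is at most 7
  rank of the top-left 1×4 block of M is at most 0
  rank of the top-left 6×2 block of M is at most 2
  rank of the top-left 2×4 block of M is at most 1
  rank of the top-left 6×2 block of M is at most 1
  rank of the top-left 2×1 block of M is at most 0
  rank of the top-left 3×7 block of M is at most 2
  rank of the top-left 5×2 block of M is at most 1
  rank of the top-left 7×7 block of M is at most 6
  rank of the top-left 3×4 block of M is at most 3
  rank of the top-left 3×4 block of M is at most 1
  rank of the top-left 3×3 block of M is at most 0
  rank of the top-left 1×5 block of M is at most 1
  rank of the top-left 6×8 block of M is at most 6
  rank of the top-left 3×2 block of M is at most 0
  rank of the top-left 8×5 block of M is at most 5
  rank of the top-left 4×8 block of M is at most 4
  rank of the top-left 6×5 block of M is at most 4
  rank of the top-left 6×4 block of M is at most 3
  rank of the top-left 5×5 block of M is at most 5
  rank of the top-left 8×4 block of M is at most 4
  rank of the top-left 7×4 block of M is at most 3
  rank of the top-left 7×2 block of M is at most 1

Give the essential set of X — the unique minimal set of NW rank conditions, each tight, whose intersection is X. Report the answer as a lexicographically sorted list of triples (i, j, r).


Reconstructing r_w from the 27 given conditions:

  row 1: 0, 0, 0, 0, 1, 1, 1, 1
  row 2: 0, 0, 0, 1, 2, 2, 2, 2
  row 3: 0, 0, 0, 1, 2, 2, 2, 3
  row 4: 1, 1, 1, 2, 3, 3, 3, 4
  row 5: 1, 1, 1, 2, 3, 4, 4, 5
  row 6: 1, 1, 2, 3, 4, 5, 5, 6
  row 7: 1, 1, 2, 3, 4, 5, 6, 7
  row 8: 1, 2, 3, 4, 5, 6, 7, 8

the unique w with this rank table is (5, 4, 8, 1, 6, 3, 7, 2).

|D(w)|=16, |Ess(w)|=5:

[(1, 4, 0), (3, 3, 0), (3, 7, 2), (5, 3, 1), (7, 2, 1)]


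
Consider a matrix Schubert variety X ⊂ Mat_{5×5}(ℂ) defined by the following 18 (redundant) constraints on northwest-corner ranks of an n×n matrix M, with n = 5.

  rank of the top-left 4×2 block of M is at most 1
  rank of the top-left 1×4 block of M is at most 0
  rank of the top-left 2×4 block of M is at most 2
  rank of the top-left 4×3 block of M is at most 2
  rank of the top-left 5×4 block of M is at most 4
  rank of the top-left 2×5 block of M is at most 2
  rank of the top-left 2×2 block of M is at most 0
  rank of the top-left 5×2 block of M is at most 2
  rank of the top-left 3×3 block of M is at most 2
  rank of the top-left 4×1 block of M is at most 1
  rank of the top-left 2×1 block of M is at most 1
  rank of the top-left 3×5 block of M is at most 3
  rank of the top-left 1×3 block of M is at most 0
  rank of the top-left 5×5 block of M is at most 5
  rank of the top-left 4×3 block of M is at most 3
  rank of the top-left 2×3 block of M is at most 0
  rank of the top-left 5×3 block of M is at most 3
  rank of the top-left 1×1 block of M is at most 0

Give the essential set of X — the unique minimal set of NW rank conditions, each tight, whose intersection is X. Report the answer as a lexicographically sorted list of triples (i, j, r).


The tightest implied rank at each (i,j), from the 18 conditions:

  0  0  0  0  1
  0  0  0  1  2
  1  1  1  2  3
  1  1  2  3  4
  1  2  3  4  5

reading off 1-entries of Δ²R: w = (5, 4, 1, 3, 2).

|D(w)|=8, |Ess(w)|=3:

[(1, 4, 0), (2, 3, 0), (4, 2, 1)]


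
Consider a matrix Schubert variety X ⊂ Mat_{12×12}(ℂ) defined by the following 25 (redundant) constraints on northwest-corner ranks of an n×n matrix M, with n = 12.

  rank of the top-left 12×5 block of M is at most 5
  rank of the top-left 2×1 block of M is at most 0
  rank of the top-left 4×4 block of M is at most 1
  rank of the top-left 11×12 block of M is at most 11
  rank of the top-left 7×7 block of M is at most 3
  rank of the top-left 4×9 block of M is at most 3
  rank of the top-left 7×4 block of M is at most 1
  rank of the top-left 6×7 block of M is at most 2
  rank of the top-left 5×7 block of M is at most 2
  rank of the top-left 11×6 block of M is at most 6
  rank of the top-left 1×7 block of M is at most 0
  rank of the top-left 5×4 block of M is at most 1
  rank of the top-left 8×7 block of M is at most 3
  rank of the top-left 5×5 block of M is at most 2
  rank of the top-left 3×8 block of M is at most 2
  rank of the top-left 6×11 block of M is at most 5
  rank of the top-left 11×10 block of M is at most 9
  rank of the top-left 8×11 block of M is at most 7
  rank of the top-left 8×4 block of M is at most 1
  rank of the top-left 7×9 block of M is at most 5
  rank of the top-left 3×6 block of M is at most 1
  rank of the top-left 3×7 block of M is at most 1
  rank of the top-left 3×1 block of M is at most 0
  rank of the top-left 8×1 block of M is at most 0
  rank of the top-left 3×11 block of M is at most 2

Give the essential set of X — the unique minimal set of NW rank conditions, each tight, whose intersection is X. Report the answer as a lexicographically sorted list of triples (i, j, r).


The tightest implied rank at each (i,j), from the 25 conditions:

  0  0  0  0  0  0  0  1  1  1  1  1
  0  1  1  1  1  1  1  2  2  2  2  2
  0  1  1  1  1  1  1  2  2  2  2  3
  0  1  1  1  2  2  2  3  3  3  3  4
  0  1  1  1  2  2  2  3  4  4  4  5
  0  1  1  1  2  2  2  3  4  5  5  6
  0  1  1  1  2  3  3  4  5  6  6  7
  0  1  1  1  2  3  3  4  5  6  7  8
  1  2  2  2  3  4  4  5  6  7  8  9
  1  2  3  3  4  5  5  6  7  8  9  10
  1  2  3  4  5  6  6  7  8  9  10  11
  1  2  3  4  5  6  7  8  9  10  11  12

second differences of R give the permutation w = (8, 2, 12, 5, 9, 10, 6, 11, 1, 3, 4, 7).

7 SE-corners of the 37-cell Rothe diagram give Ess(w):

[(1, 7, 0), (3, 7, 1), (3, 11, 2), (6, 7, 2), (8, 1, 0), (8, 4, 1), (8, 7, 3)]


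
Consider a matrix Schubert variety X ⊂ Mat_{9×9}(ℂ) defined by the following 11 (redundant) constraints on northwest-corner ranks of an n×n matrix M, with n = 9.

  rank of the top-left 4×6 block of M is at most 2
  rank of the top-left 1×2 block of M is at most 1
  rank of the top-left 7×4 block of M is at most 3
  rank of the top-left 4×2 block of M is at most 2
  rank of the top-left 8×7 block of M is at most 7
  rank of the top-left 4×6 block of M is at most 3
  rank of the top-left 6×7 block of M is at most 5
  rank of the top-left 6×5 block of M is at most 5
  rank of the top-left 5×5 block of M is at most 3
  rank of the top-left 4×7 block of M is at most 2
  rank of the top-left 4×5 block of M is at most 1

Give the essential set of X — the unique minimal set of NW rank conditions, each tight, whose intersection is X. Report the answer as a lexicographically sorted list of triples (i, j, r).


Recovering R(i,j) via the rank-extension bound from the 11 conditions:

  1 | 1 | 1 | 1 | 1 | 1 | 1 | 1 | 1
  1 | 1 | 1 | 1 | 1 | 2 | 2 | 2 | 2
  1 | 1 | 1 | 1 | 1 | 2 | 2 | 3 | 3
  1 | 1 | 1 | 1 | 1 | 2 | 2 | 3 | 4
  1 | 2 | 2 | 2 | 2 | 3 | 3 | 4 | 5
  1 | 2 | 3 | 3 | 3 | 4 | 4 | 5 | 6
  1 | 2 | 3 | 3 | 4 | 5 | 5 | 6 | 7
  1 | 2 | 3 | 4 | 5 | 6 | 6 | 7 | 8
  1 | 2 | 3 | 4 | 5 | 6 | 7 | 8 | 9

so w = (1, 6, 8, 9, 2, 3, 5, 4, 7).

ℓ(w)=15; the 3 essential cells (i,j,r):

[(4, 5, 1), (4, 7, 2), (7, 4, 3)]


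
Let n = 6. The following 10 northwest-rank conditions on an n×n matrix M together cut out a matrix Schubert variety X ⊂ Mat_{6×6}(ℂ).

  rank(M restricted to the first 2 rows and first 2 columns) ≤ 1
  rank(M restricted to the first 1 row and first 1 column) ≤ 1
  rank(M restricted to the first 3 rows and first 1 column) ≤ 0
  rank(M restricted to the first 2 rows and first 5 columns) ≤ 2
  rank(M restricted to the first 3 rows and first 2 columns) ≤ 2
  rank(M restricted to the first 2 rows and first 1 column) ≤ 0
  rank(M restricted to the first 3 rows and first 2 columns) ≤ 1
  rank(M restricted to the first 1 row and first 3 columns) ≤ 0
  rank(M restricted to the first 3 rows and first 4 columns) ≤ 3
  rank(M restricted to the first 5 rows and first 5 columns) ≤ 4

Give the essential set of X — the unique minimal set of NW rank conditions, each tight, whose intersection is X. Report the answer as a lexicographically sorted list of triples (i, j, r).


Reconstructing r_w from the 10 given conditions:

  R[1]: 0, 0, 0, 1, 1, 1
  R[2]: 0, 1, 1, 2, 2, 2
  R[3]: 0, 1, 2, 3, 3, 3
  R[4]: 1, 2, 3, 4, 4, 4
  R[5]: 1, 2, 3, 4, 4, 5
  R[6]: 1, 2, 3, 4, 5, 6

so w = (4, 2, 3, 1, 6, 5).

Fulton essential set (3 of the 6 Rothe cells):

[(1, 3, 0), (3, 1, 0), (5, 5, 4)]


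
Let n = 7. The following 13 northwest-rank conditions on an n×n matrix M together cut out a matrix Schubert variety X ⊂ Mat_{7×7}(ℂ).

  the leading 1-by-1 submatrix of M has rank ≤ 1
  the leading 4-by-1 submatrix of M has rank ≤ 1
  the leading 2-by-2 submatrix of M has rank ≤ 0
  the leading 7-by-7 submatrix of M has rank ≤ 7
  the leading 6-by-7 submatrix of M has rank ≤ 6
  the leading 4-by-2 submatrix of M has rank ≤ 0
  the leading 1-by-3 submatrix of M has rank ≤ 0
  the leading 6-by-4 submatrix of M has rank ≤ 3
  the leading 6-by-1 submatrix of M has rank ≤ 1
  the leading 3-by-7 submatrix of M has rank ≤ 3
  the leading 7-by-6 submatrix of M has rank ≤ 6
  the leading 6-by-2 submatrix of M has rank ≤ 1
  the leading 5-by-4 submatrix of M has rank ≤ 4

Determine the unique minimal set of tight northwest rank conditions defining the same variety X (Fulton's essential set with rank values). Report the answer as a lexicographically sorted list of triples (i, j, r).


The tightest implied rank at each (i,j), from the 13 conditions:

  i=1: 0 0 0 1 1 1 1
  i=2: 0 0 1 2 2 2 2
  i=3: 0 0 1 2 3 3 3
  i=4: 0 0 1 2 3 4 4
  i=5: 1 1 2 3 4 5 5
  i=6: 1 1 2 3 4 5 6
  i=7: 1 2 3 4 5 6 7

hence w(1..7) = (4, 3, 5, 6, 1, 7, 2).

D(w) has 10 cells with 3 SE-corners; essential set:

[(1, 3, 0), (4, 2, 0), (6, 2, 1)]


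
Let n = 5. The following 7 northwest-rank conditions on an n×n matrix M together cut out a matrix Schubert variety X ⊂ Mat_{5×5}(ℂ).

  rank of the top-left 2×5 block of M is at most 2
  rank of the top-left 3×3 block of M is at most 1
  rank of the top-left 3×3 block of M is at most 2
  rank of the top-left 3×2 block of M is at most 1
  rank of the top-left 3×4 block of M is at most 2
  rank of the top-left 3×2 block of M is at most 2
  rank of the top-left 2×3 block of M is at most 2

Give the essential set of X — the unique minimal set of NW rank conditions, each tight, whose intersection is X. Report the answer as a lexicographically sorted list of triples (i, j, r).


The tightest implied rank at each (i,j), from the 7 conditions:

  row 1: 1 | 1 | 1 | 1 | 1
  row 2: 1 | 1 | 1 | 2 | 2
  row 3: 1 | 1 | 1 | 2 | 3
  row 4: 1 | 2 | 2 | 3 | 4
  row 5: 1 | 2 | 3 | 4 | 5

second differences of R give the permutation w = (1, 4, 5, 2, 3).

ℓ(w)=4; the 1 essential cell (i,j,r):

[(3, 3, 1)]


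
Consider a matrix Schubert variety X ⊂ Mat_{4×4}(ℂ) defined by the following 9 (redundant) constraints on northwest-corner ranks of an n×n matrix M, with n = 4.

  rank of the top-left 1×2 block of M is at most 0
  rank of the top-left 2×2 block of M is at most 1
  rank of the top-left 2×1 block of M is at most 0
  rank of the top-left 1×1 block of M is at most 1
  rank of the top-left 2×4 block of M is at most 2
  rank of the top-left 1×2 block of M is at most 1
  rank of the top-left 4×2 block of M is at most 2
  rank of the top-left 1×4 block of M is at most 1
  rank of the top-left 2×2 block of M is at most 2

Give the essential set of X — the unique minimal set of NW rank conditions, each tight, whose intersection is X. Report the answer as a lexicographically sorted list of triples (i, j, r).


Propagating the 9 rank bounds to every northwest block:

  R[1]: 0  0  1  1
  R[2]: 0  1  2  2
  R[3]: 1  2  3  3
  R[4]: 1  2  3  4

reading off 1-entries of Δ²R: w = (3, 2, 1, 4).

ℓ(w)=3; the 2 essential cells (i,j,r):

[(1, 2, 0), (2, 1, 0)]


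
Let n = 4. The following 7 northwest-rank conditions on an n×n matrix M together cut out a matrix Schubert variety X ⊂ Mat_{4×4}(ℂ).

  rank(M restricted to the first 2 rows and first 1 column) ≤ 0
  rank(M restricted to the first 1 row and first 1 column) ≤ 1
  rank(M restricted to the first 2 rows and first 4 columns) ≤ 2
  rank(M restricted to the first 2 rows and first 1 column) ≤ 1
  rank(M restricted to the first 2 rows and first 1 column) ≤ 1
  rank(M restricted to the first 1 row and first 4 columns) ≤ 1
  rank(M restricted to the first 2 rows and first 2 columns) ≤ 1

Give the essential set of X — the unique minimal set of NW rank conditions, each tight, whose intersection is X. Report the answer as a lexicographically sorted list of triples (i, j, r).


Recovering R(i,j) via the rank-extension bound from the 7 conditions:

  R[1]: 0 1 1 1
  R[2]: 0 1 2 2
  R[3]: 1 2 3 3
  R[4]: 1 2 3 4

hence w(1..4) = (2, 3, 1, 4).

Rothe diagram D(w) (2 cells), 1 SE-corner (essential condition):

[(2, 1, 0)]
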